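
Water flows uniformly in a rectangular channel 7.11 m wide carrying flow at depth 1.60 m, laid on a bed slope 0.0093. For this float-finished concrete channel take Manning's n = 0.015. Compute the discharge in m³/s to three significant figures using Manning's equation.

A = b·y = 7.11 × 1.60 = 11.38 m²
P = b + 2y = 7.11 + 2×1.60 = 10.31 m
R = A/P = 11.38/10.31 = 1.103 m
Q = (1/n)·A·R^(2/3)·S^(1/2) = (1/0.015) × 11.38 × 1.103^(2/3) × 0.0093^(1/2) = 78.10 m³/s

78.1 m³/s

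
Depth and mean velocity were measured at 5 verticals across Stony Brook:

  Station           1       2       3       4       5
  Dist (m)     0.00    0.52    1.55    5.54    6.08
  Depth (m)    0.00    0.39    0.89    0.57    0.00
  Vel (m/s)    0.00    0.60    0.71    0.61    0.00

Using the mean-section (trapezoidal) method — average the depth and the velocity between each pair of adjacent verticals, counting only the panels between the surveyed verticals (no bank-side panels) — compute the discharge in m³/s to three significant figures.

2.43 m³/s

Panel 1-2: Δb = 0.52 m, d̄ = (0.00+0.39)/2 = 0.195, v̄ = (0.00+0.60)/2 = 0.3 → q = 0.52×0.195×0.3 = 0.03042 m³/s
Panel 2-3: Δb = 1.03 m, d̄ = (0.39+0.89)/2 = 0.64, v̄ = (0.60+0.71)/2 = 0.655 → q = 1.03×0.64×0.655 = 0.4318 m³/s
Panel 3-4: Δb = 3.99 m, d̄ = (0.89+0.57)/2 = 0.73, v̄ = (0.71+0.61)/2 = 0.66 → q = 3.99×0.73×0.66 = 1.922 m³/s
Panel 4-5: Δb = 0.54 m, d̄ = (0.57+0.00)/2 = 0.285, v̄ = (0.61+0.00)/2 = 0.305 → q = 0.54×0.285×0.305 = 0.04694 m³/s
Q = Σ q = 2.432 m³/s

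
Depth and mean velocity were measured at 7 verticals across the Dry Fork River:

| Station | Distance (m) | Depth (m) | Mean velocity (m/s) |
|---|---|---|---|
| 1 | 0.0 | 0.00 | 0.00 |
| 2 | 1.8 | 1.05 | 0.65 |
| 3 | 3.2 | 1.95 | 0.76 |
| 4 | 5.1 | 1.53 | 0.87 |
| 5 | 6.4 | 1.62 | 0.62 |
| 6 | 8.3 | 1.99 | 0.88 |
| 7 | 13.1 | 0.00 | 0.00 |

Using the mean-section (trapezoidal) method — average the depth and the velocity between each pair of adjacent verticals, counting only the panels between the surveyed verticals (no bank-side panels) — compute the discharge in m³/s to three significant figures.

10.7 m³/s

Panel 1-2: Δb = 1.8 m, d̄ = (0.00+1.05)/2 = 0.525, v̄ = (0.00+0.65)/2 = 0.325 → q = 1.8×0.525×0.325 = 0.3071 m³/s
Panel 2-3: Δb = 1.4 m, d̄ = (1.05+1.95)/2 = 1.5, v̄ = (0.65+0.76)/2 = 0.705 → q = 1.4×1.5×0.705 = 1.481 m³/s
Panel 3-4: Δb = 1.9 m, d̄ = (1.95+1.53)/2 = 1.74, v̄ = (0.76+0.87)/2 = 0.815 → q = 1.9×1.74×0.815 = 2.694 m³/s
Panel 4-5: Δb = 1.3 m, d̄ = (1.53+1.62)/2 = 1.575, v̄ = (0.87+0.62)/2 = 0.745 → q = 1.3×1.575×0.745 = 1.525 m³/s
Panel 5-6: Δb = 1.9 m, d̄ = (1.62+1.99)/2 = 1.805, v̄ = (0.62+0.88)/2 = 0.75 → q = 1.9×1.805×0.75 = 2.572 m³/s
Panel 6-7: Δb = 4.8 m, d̄ = (1.99+0.00)/2 = 0.995, v̄ = (0.88+0.00)/2 = 0.44 → q = 4.8×0.995×0.44 = 2.101 m³/s
Q = Σ q = 10.68 m³/s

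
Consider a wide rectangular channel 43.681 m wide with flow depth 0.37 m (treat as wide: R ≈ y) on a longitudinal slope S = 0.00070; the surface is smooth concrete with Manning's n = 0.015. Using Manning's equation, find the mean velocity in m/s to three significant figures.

0.909 m/s

A = b·y = 43.681 × 0.37 = 16.16 m²
Wide channel: R ≈ y = 0.37 m
Q = (1/n)·A·R^(2/3)·S^(1/2) = (1/0.015) × 16.16 × 0.3700^(2/3) × 0.00070^(1/2) = 14.69 m³/s
V = Q/A = 14.69/16.16 = 0.9091 m/s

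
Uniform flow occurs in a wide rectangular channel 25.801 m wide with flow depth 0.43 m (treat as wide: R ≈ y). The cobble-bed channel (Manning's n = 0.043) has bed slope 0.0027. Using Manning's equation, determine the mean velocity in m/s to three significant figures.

0.688 m/s

A = b·y = 25.801 × 0.43 = 11.09 m²
Wide channel: R ≈ y = 0.43 m
Q = (1/n)·A·R^(2/3)·S^(1/2) = (1/0.043) × 11.09 × 0.4300^(2/3) × 0.0027^(1/2) = 7.638 m³/s
V = Q/A = 7.638/11.09 = 0.6884 m/s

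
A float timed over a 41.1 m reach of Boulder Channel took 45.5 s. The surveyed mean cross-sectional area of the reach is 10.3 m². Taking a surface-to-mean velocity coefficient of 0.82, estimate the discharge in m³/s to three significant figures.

7.63 m³/s

v_surface = L / t̄ = 41.1 / 45.5 = 0.9033 m/s
v_mean = 0.82 × 0.9033 = 0.7407 m/s
Q = A × v_mean = 10.3 × 0.7407 = 7.629 m³/s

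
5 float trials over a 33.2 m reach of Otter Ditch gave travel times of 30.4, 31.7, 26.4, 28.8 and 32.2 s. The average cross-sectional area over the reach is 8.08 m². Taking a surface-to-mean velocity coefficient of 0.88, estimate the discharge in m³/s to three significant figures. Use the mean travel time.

7.90 m³/s

t̄ = (30.4 + 31.7 + 26.4 + 28.8 + 32.2) / 5 = 29.9 s
v_surface = L / t̄ = 33.2 / 29.9 = 1.110 m/s
v_mean = 0.88 × 1.110 = 0.9771 m/s
Q = A × v_mean = 8.08 × 0.9771 = 7.895 m³/s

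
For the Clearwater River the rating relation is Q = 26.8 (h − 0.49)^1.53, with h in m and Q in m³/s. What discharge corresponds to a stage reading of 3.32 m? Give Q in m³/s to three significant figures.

Q = 26.8 × (3.32 − 0.49)^1.53 = 26.8 × 2.83^1.53 = 131.6 m³/s

132 m³/s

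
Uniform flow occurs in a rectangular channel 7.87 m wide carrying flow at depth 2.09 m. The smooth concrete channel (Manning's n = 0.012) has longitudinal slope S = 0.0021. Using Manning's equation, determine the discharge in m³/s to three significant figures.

77.3 m³/s

A = b·y = 7.87 × 2.09 = 16.45 m²
P = b + 2y = 7.87 + 2×2.09 = 12.05 m
R = A/P = 16.45/12.05 = 1.365 m
Q = (1/n)·A·R^(2/3)·S^(1/2) = (1/0.012) × 16.45 × 1.365^(2/3) × 0.0021^(1/2) = 77.29 m³/s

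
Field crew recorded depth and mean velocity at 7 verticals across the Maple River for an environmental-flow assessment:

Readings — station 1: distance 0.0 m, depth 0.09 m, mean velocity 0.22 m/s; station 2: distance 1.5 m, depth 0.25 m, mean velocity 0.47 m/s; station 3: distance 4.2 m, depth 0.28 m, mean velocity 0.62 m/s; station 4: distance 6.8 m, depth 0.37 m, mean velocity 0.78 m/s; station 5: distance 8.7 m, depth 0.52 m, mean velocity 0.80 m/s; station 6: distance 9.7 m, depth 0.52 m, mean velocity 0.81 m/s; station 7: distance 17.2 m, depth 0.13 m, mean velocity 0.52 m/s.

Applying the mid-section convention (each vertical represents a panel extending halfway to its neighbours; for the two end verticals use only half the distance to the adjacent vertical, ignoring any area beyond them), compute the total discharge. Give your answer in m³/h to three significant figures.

w_1 = (1.5 − 0.0)/2 = 0.75 m; q_1 = 0.22 × 0.09 × 0.75 = 0.01485 m³/s
w_2 = (4.2 − 0.0)/2 = 2.1 m; q_2 = 0.47 × 0.25 × 2.1 = 0.2468 m³/s
w_3 = (6.8 − 1.5)/2 = 2.65 m; q_3 = 0.62 × 0.28 × 2.65 = 0.4600 m³/s
w_4 = (8.7 − 4.2)/2 = 2.25 m; q_4 = 0.78 × 0.37 × 2.25 = 0.6494 m³/s
w_5 = (9.7 − 6.8)/2 = 1.45 m; q_5 = 0.80 × 0.52 × 1.45 = 0.6032 m³/s
w_6 = (17.2 − 8.7)/2 = 4.25 m; q_6 = 0.81 × 0.52 × 4.25 = 1.790 m³/s
w_7 = (17.2 − 9.7)/2 = 3.75 m; q_7 = 0.52 × 0.13 × 3.75 = 0.2535 m³/s
Q = Σ qᵢ = 4.018 m³/s
= 4.018 × 3600 = 14460 m³/h

14500 m³/h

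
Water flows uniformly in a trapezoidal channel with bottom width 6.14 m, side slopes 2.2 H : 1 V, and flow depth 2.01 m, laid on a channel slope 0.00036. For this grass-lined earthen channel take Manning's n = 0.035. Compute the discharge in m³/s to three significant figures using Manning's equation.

A = (b + z·y)·y = (6.14 + 2.2×2.01)×2.01 = 21.23 m²
P = b + 2y√(1+z²) = 6.14 + 2×2.01×√(1+2.2²) = 15.85 m
R = A/P = 21.23/15.85 = 1.339 m
Q = (1/n)·A·R^(2/3)·S^(1/2) = (1/0.035) × 21.23 × 1.339^(2/3) × 0.00036^(1/2) = 13.98 m³/s

14.0 m³/s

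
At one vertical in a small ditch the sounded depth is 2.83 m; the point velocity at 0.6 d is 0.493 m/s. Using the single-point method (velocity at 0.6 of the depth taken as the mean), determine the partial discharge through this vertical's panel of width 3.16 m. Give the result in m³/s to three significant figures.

4.41 m³/s

v̄ = v₀.₆ = 0.493 m/s
q = v̄ × d × w = 0.4930 × 2.83 × 3.16 = 4.409 m³/s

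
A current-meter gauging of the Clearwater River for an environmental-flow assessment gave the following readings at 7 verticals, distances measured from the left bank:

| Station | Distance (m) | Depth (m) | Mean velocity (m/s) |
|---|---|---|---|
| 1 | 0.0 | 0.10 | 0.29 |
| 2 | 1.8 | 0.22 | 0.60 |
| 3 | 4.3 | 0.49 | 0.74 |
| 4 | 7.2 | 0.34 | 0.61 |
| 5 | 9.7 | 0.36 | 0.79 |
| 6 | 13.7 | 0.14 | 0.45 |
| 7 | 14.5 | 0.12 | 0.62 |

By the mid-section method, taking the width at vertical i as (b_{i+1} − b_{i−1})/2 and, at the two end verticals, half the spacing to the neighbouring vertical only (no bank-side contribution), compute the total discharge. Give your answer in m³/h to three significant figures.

w_1 = (1.8 − 0.0)/2 = 0.9 m; q_1 = 0.29 × 0.10 × 0.9 = 0.02610 m³/s
w_2 = (4.3 − 0.0)/2 = 2.15 m; q_2 = 0.60 × 0.22 × 2.15 = 0.2838 m³/s
w_3 = (7.2 − 1.8)/2 = 2.7 m; q_3 = 0.74 × 0.49 × 2.7 = 0.9790 m³/s
w_4 = (9.7 − 4.3)/2 = 2.7 m; q_4 = 0.61 × 0.34 × 2.7 = 0.5600 m³/s
w_5 = (13.7 − 7.2)/2 = 3.25 m; q_5 = 0.79 × 0.36 × 3.25 = 0.9243 m³/s
w_6 = (14.5 − 9.7)/2 = 2.4 m; q_6 = 0.45 × 0.14 × 2.4 = 0.1512 m³/s
w_7 = (14.5 − 13.7)/2 = 0.4 m; q_7 = 0.62 × 0.12 × 0.4 = 0.02976 m³/s
Q = Σ qᵢ = 2.954 m³/s
= 2.954 × 3600 = 10630 m³/h

10600 m³/h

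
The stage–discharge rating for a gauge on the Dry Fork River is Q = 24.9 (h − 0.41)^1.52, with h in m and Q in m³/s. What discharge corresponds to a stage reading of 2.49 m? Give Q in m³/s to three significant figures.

75.8 m³/s

Q = 24.9 × (2.49 − 0.41)^1.52 = 24.9 × 2.08^1.52 = 75.80 m³/s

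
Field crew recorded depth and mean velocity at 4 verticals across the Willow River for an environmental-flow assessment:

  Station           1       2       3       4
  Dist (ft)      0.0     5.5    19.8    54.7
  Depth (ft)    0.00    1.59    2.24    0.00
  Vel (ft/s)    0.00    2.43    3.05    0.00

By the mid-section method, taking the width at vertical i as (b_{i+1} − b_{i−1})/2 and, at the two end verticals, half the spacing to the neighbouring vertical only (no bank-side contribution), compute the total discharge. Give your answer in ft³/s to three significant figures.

206 ft³/s

w_2 = (19.8 − 0.0)/2 = 9.9 ft; q_2 = 2.43 × 1.59 × 9.9 = 38.25 ft³/s
w_3 = (54.7 − 5.5)/2 = 24.6 ft; q_3 = 3.05 × 2.24 × 24.6 = 168.1 ft³/s
Stations 1, 4 contribute zero (depth or velocity is 0).
Q = Σ qᵢ = 206.3 ft³/s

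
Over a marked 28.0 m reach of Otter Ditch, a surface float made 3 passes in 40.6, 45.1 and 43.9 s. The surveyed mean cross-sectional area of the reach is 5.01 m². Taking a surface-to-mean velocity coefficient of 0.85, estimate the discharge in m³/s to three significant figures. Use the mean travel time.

2.76 m³/s

t̄ = (40.6 + 45.1 + 43.9) / 3 = 43.2 s
v_surface = L / t̄ = 28.0 / 43.2 = 0.6481 m/s
v_mean = 0.85 × 0.6481 = 0.5509 m/s
Q = A × v_mean = 5.01 × 0.5509 = 2.760 m³/s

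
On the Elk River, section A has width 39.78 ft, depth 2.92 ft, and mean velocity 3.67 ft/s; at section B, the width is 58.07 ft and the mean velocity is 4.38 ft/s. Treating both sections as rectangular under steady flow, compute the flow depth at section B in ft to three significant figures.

1.68 ft

Q = A₁V₁ = (39.78×2.92) × 3.67 = 426.3 ft³/s
d₂ = Q/(b₂ V₂) = 426.3/(58.07×4.38) = 1.676 ft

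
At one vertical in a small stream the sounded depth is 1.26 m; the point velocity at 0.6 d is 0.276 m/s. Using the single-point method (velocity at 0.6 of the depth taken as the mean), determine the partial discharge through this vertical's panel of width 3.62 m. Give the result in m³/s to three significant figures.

v̄ = v₀.₆ = 0.276 m/s
q = v̄ × d × w = 0.2760 × 1.26 × 3.62 = 1.259 m³/s

1.26 m³/s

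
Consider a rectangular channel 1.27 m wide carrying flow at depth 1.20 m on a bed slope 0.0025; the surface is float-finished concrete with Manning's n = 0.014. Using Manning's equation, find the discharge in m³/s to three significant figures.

3.03 m³/s

A = b·y = 1.27 × 1.20 = 1.524 m²
P = b + 2y = 1.27 + 2×1.20 = 3.670 m
R = A/P = 1.524/3.670 = 0.4153 m
Q = (1/n)·A·R^(2/3)·S^(1/2) = (1/0.014) × 1.524 × 0.4153^(2/3) × 0.0025^(1/2) = 3.030 m³/s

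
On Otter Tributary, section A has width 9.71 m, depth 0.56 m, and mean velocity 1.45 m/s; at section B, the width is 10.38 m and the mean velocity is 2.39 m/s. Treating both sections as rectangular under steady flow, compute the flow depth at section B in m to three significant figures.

Q = A₁V₁ = (9.71×0.56) × 1.45 = 7.885 m³/s
d₂ = Q/(b₂ V₂) = 7.885/(10.38×2.39) = 0.3178 m

0.318 m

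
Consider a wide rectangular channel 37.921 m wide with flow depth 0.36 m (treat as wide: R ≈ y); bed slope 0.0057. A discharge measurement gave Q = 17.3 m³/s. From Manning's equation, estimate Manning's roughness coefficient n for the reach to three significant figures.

0.0301

A = b·y = 37.921 × 0.36 = 13.65 m²
Wide channel: R ≈ y = 0.36 m
n = (1/Q)·A·R^(2/3)·S^(1/2) = (1/17.3) × 13.65 × 0.5061 × 0.07550 = 0.03015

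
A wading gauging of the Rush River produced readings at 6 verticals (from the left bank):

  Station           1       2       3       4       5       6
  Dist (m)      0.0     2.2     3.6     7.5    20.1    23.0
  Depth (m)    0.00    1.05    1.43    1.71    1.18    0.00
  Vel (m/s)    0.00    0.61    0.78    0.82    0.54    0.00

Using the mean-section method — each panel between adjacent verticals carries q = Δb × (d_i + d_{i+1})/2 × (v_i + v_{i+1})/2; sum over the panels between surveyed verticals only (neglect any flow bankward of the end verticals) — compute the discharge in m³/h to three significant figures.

69500 m³/h

Panel 1-2: Δb = 2.2 m, d̄ = (0.00+1.05)/2 = 0.525, v̄ = (0.00+0.61)/2 = 0.305 → q = 2.2×0.525×0.305 = 0.3523 m³/s
Panel 2-3: Δb = 1.4 m, d̄ = (1.05+1.43)/2 = 1.24, v̄ = (0.61+0.78)/2 = 0.695 → q = 1.4×1.24×0.695 = 1.207 m³/s
Panel 3-4: Δb = 3.9 m, d̄ = (1.43+1.71)/2 = 1.57, v̄ = (0.78+0.82)/2 = 0.8 → q = 3.9×1.57×0.8 = 4.898 m³/s
Panel 4-5: Δb = 12.6 m, d̄ = (1.71+1.18)/2 = 1.445, v̄ = (0.82+0.54)/2 = 0.68 → q = 12.6×1.445×0.68 = 12.38 m³/s
Panel 5-6: Δb = 2.9 m, d̄ = (1.18+0.00)/2 = 0.59, v̄ = (0.54+0.00)/2 = 0.27 → q = 2.9×0.59×0.27 = 0.4620 m³/s
Q = Σ q = 19.30 m³/s
= 19.30 × 3600 = 69480 m³/h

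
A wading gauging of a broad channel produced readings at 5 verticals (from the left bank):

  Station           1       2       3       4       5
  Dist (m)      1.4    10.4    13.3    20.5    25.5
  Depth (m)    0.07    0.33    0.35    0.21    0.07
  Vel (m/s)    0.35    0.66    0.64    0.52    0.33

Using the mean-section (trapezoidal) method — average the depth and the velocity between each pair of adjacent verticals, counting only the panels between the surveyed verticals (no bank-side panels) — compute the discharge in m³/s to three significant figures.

3.02 m³/s

Panel 1-2: Δb = 9 m, d̄ = (0.07+0.33)/2 = 0.2, v̄ = (0.35+0.66)/2 = 0.505 → q = 9×0.2×0.505 = 0.9090 m³/s
Panel 2-3: Δb = 2.9 m, d̄ = (0.33+0.35)/2 = 0.34, v̄ = (0.66+0.64)/2 = 0.65 → q = 2.9×0.34×0.65 = 0.6409 m³/s
Panel 3-4: Δb = 7.2 m, d̄ = (0.35+0.21)/2 = 0.28, v̄ = (0.64+0.52)/2 = 0.58 → q = 7.2×0.28×0.58 = 1.169 m³/s
Panel 4-5: Δb = 5 m, d̄ = (0.21+0.07)/2 = 0.14, v̄ = (0.52+0.33)/2 = 0.425 → q = 5×0.14×0.425 = 0.2975 m³/s
Q = Σ q = 3.017 m³/s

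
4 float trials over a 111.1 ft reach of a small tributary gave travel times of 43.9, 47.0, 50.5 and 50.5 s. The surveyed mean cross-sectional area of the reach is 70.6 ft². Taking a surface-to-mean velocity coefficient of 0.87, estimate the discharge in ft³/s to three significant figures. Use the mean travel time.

t̄ = (43.9 + 47.0 + 50.5 + 50.5) / 4 = 47.975 s
v_surface = L / t̄ = 111.1 / 47.975 = 2.316 ft/s
v_mean = 0.87 × 2.316 = 2.015 ft/s
Q = A × v_mean = 70.6 × 2.015 = 142.2 ft³/s

142 ft³/s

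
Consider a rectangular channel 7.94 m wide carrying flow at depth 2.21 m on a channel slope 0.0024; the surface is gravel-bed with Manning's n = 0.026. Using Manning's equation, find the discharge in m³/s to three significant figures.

41.8 m³/s

A = b·y = 7.94 × 2.21 = 17.55 m²
P = b + 2y = 7.94 + 2×2.21 = 12.36 m
R = A/P = 17.55/12.36 = 1.420 m
Q = (1/n)·A·R^(2/3)·S^(1/2) = (1/0.026) × 17.55 × 1.420^(2/3) × 0.0024^(1/2) = 41.76 m³/s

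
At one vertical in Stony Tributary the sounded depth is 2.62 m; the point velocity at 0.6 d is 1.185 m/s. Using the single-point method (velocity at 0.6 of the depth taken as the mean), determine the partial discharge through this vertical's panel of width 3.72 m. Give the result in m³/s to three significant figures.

v̄ = v₀.₆ = 1.185 m/s
q = v̄ × d × w = 1.185 × 2.62 × 3.72 = 11.55 m³/s

11.5 m³/s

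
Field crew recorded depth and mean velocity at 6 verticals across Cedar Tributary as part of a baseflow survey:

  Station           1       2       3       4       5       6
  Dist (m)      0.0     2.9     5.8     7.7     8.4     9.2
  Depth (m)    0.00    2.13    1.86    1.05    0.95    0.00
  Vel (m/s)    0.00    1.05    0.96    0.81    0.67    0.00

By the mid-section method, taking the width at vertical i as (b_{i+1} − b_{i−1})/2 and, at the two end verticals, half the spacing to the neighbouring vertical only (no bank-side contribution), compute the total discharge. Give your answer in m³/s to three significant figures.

w_2 = (5.8 − 0.0)/2 = 2.9 m; q_2 = 1.05 × 2.13 × 2.9 = 6.486 m³/s
w_3 = (7.7 − 2.9)/2 = 2.4 m; q_3 = 0.96 × 1.86 × 2.4 = 4.285 m³/s
w_4 = (8.4 − 5.8)/2 = 1.3 m; q_4 = 0.81 × 1.05 × 1.3 = 1.106 m³/s
w_5 = (9.2 − 7.7)/2 = 0.75 m; q_5 = 0.67 × 0.95 × 0.75 = 0.4774 m³/s
Stations 1, 6 contribute zero (depth or velocity is 0).
Q = Σ qᵢ = 12.35 m³/s

12.4 m³/s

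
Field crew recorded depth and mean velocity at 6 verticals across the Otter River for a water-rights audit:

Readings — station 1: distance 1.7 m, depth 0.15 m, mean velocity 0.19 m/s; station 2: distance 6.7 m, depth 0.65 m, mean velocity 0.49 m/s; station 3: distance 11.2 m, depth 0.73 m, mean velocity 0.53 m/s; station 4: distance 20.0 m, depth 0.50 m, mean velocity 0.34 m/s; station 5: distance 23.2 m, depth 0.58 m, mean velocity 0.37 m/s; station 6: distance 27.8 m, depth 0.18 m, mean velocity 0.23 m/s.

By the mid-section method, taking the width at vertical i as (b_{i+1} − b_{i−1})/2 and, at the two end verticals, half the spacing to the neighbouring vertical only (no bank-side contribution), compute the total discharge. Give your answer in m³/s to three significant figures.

6.11 m³/s

w_1 = (6.7 − 1.7)/2 = 2.5 m; q_1 = 0.19 × 0.15 × 2.5 = 0.07125 m³/s
w_2 = (11.2 − 1.7)/2 = 4.75 m; q_2 = 0.49 × 0.65 × 4.75 = 1.513 m³/s
w_3 = (20.0 − 6.7)/2 = 6.65 m; q_3 = 0.53 × 0.73 × 6.65 = 2.573 m³/s
w_4 = (23.2 − 11.2)/2 = 6 m; q_4 = 0.34 × 0.50 × 6 = 1.020 m³/s
w_5 = (27.8 − 20.0)/2 = 3.9 m; q_5 = 0.37 × 0.58 × 3.9 = 0.8369 m³/s
w_6 = (27.8 − 23.2)/2 = 2.3 m; q_6 = 0.23 × 0.18 × 2.3 = 0.09522 m³/s
Q = Σ qᵢ = 6.109 m³/s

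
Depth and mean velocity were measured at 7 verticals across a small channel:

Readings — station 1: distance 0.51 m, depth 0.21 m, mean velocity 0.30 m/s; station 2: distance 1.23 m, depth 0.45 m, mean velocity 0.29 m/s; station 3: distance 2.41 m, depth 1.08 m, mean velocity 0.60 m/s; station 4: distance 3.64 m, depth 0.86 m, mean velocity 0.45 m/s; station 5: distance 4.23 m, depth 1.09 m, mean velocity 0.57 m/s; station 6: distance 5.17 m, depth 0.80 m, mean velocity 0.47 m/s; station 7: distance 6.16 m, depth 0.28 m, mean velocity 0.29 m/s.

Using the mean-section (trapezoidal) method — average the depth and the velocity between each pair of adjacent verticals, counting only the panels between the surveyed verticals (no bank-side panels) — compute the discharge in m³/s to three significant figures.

Panel 1-2: Δb = 0.72 m, d̄ = (0.21+0.45)/2 = 0.33, v̄ = (0.30+0.29)/2 = 0.295 → q = 0.72×0.33×0.295 = 0.07009 m³/s
Panel 2-3: Δb = 1.18 m, d̄ = (0.45+1.08)/2 = 0.765, v̄ = (0.29+0.60)/2 = 0.445 → q = 1.18×0.765×0.445 = 0.4017 m³/s
Panel 3-4: Δb = 1.23 m, d̄ = (1.08+0.86)/2 = 0.97, v̄ = (0.60+0.45)/2 = 0.525 → q = 1.23×0.97×0.525 = 0.6264 m³/s
Panel 4-5: Δb = 0.59 m, d̄ = (0.86+1.09)/2 = 0.975, v̄ = (0.45+0.57)/2 = 0.51 → q = 0.59×0.975×0.51 = 0.2934 m³/s
Panel 5-6: Δb = 0.94 m, d̄ = (1.09+0.80)/2 = 0.945, v̄ = (0.57+0.47)/2 = 0.52 → q = 0.94×0.945×0.52 = 0.4619 m³/s
Panel 6-7: Δb = 0.99 m, d̄ = (0.80+0.28)/2 = 0.54, v̄ = (0.47+0.29)/2 = 0.38 → q = 0.99×0.54×0.38 = 0.2031 m³/s
Q = Σ q = 2.057 m³/s

2.06 m³/s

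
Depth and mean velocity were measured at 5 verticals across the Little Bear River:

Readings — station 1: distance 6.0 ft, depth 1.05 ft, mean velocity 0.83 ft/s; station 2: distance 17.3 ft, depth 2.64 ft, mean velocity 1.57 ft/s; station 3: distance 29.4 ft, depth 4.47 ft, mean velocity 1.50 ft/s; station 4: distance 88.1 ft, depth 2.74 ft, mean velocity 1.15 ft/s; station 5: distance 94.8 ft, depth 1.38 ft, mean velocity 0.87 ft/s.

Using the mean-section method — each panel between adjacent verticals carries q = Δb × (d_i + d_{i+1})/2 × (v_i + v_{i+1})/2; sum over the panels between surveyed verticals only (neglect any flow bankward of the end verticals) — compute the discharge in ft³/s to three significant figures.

Panel 1-2: Δb = 11.3 ft, d̄ = (1.05+2.64)/2 = 1.845, v̄ = (0.83+1.57)/2 = 1.2 → q = 11.3×1.845×1.2 = 25.02 ft³/s
Panel 2-3: Δb = 12.1 ft, d̄ = (2.64+4.47)/2 = 3.555, v̄ = (1.57+1.50)/2 = 1.535 → q = 12.1×3.555×1.535 = 66.03 ft³/s
Panel 3-4: Δb = 58.7 ft, d̄ = (4.47+2.74)/2 = 3.605, v̄ = (1.50+1.15)/2 = 1.325 → q = 58.7×3.605×1.325 = 280.4 ft³/s
Panel 4-5: Δb = 6.7 ft, d̄ = (2.74+1.38)/2 = 2.06, v̄ = (1.15+0.87)/2 = 1.01 → q = 6.7×2.06×1.01 = 13.94 ft³/s
Q = Σ q = 385.4 ft³/s

385 ft³/s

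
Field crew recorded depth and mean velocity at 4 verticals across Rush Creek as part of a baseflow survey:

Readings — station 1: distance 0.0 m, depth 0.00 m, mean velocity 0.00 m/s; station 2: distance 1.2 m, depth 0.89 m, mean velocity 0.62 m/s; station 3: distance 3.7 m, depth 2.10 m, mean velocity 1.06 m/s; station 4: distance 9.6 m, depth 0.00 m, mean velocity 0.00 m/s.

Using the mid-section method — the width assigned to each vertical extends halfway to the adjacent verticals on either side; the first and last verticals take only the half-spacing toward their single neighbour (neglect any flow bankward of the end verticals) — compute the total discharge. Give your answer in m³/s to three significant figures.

w_2 = (3.7 − 0.0)/2 = 1.85 m; q_2 = 0.62 × 0.89 × 1.85 = 1.021 m³/s
w_3 = (9.6 − 1.2)/2 = 4.2 m; q_3 = 1.06 × 2.10 × 4.2 = 9.349 m³/s
Stations 1, 4 contribute zero (depth or velocity is 0).
Q = Σ qᵢ = 10.37 m³/s

10.4 m³/s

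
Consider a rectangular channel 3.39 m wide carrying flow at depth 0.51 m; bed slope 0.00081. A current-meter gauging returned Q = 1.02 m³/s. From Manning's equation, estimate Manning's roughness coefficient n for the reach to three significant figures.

A = b·y = 3.39 × 0.51 = 1.729 m²
P = b + 2y = 3.39 + 2×0.51 = 4.410 m
R = A/P = 1.729/4.410 = 0.3920 m
n = (1/Q)·A·R^(2/3)·S^(1/2) = (1/1.02) × 1.729 × 0.5357 × 0.02846 = 0.02584

0.0258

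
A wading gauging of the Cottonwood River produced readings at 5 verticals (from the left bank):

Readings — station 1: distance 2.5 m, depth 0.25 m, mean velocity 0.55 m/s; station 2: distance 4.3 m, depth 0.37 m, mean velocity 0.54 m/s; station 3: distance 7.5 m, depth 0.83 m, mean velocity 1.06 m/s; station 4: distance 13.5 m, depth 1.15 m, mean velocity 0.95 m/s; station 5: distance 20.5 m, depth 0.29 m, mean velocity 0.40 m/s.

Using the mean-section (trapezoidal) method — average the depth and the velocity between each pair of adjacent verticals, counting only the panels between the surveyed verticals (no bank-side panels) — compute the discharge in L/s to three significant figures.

11200 L/s

Panel 1-2: Δb = 1.8 m, d̄ = (0.25+0.37)/2 = 0.31, v̄ = (0.55+0.54)/2 = 0.545 → q = 1.8×0.31×0.545 = 0.3041 m³/s
Panel 2-3: Δb = 3.2 m, d̄ = (0.37+0.83)/2 = 0.6, v̄ = (0.54+1.06)/2 = 0.8 → q = 3.2×0.6×0.8 = 1.536 m³/s
Panel 3-4: Δb = 6 m, d̄ = (0.83+1.15)/2 = 0.99, v̄ = (1.06+0.95)/2 = 1.005 → q = 6×0.99×1.005 = 5.970 m³/s
Panel 4-5: Δb = 7 m, d̄ = (1.15+0.29)/2 = 0.72, v̄ = (0.95+0.40)/2 = 0.675 → q = 7×0.72×0.675 = 3.402 m³/s
Q = Σ q = 11.21 m³/s
= 11.21 × 1000 = 11210 L/s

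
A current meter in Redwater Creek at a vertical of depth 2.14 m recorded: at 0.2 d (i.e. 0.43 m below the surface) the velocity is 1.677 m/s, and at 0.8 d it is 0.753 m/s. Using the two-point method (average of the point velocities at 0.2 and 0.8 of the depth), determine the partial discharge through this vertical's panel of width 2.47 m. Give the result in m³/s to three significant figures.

v̄ = (1.677 + 0.753) / 2 = 1.215 m/s
q = v̄ × d × w = 1.215 × 2.14 × 2.47 = 6.422 m³/s

6.42 m³/s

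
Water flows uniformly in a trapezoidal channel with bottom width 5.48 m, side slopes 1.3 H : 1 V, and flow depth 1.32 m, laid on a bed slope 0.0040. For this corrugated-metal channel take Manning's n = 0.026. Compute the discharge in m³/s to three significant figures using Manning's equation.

22.6 m³/s

A = (b + z·y)·y = (5.48 + 1.3×1.32)×1.32 = 9.499 m²
P = b + 2y√(1+z²) = 5.48 + 2×1.32×√(1+1.3²) = 9.810 m
R = A/P = 9.499/9.810 = 0.9683 m
Q = (1/n)·A·R^(2/3)·S^(1/2) = (1/0.026) × 9.499 × 0.9683^(2/3) × 0.0040^(1/2) = 22.61 m³/s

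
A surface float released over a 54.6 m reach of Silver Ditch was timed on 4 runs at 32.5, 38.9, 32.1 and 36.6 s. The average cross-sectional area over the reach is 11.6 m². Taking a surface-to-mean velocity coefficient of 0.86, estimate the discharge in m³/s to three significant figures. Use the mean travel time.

15.6 m³/s

t̄ = (32.5 + 38.9 + 32.1 + 36.6) / 4 = 35.025 s
v_surface = L / t̄ = 54.6 / 35.025 = 1.559 m/s
v_mean = 0.86 × 1.559 = 1.341 m/s
Q = A × v_mean = 11.6 × 1.341 = 15.55 m³/s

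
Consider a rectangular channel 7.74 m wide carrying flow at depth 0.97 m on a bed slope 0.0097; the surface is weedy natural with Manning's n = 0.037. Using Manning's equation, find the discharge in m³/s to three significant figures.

A = b·y = 7.74 × 0.97 = 7.508 m²
P = b + 2y = 7.74 + 2×0.97 = 9.680 m
R = A/P = 7.508/9.680 = 0.7756 m
Q = (1/n)·A·R^(2/3)·S^(1/2) = (1/0.037) × 7.508 × 0.7756^(2/3) × 0.0097^(1/2) = 16.87 m³/s

16.9 m³/s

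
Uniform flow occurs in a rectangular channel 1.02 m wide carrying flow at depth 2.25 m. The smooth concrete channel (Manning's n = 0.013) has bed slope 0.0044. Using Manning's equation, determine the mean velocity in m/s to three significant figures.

2.84 m/s

A = b·y = 1.02 × 2.25 = 2.295 m²
P = b + 2y = 1.02 + 2×2.25 = 5.520 m
R = A/P = 2.295/5.520 = 0.4158 m
Q = (1/n)·A·R^(2/3)·S^(1/2) = (1/0.013) × 2.295 × 0.4158^(2/3) × 0.0044^(1/2) = 6.523 m³/s
V = Q/A = 6.523/2.295 = 2.842 m/s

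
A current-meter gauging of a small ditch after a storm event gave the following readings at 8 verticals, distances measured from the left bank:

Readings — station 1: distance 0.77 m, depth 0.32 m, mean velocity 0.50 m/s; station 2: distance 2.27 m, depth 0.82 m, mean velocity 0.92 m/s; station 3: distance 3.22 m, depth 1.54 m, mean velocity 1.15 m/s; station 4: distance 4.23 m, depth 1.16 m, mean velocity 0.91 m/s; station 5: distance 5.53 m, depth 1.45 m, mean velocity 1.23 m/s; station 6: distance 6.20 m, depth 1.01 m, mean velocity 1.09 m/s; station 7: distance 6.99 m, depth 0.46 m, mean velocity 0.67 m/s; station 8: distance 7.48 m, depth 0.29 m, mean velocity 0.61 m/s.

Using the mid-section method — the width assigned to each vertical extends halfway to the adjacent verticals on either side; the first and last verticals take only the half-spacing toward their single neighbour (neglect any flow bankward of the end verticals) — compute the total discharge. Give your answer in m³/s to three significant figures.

w_1 = (2.27 − 0.77)/2 = 0.75 m; q_1 = 0.50 × 0.32 × 0.75 = 0.1200 m³/s
w_2 = (3.22 − 0.77)/2 = 1.225 m; q_2 = 0.92 × 0.82 × 1.225 = 0.9241 m³/s
w_3 = (4.23 − 2.27)/2 = 0.98 m; q_3 = 1.15 × 1.54 × 0.98 = 1.736 m³/s
w_4 = (5.53 − 3.22)/2 = 1.155 m; q_4 = 0.91 × 1.16 × 1.155 = 1.219 m³/s
w_5 = (6.20 − 4.23)/2 = 0.985 m; q_5 = 1.23 × 1.45 × 0.985 = 1.757 m³/s
w_6 = (6.99 − 5.53)/2 = 0.73 m; q_6 = 1.09 × 1.01 × 0.73 = 0.8037 m³/s
w_7 = (7.48 − 6.20)/2 = 0.64 m; q_7 = 0.67 × 0.46 × 0.64 = 0.1972 m³/s
w_8 = (7.48 − 6.99)/2 = 0.245 m; q_8 = 0.61 × 0.29 × 0.245 = 0.04334 m³/s
Q = Σ qᵢ = 6.800 m³/s

6.80 m³/s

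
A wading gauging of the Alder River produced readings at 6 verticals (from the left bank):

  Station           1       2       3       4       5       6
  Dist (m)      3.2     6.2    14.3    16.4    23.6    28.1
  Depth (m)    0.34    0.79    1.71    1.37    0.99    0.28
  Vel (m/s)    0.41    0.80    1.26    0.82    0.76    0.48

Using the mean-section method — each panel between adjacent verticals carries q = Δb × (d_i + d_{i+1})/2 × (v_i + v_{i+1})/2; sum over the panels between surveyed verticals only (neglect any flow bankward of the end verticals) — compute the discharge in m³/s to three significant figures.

Panel 1-2: Δb = 3 m, d̄ = (0.34+0.79)/2 = 0.565, v̄ = (0.41+0.80)/2 = 0.605 → q = 3×0.565×0.605 = 1.025 m³/s
Panel 2-3: Δb = 8.1 m, d̄ = (0.79+1.71)/2 = 1.25, v̄ = (0.80+1.26)/2 = 1.03 → q = 8.1×1.25×1.03 = 10.43 m³/s
Panel 3-4: Δb = 2.1 m, d̄ = (1.71+1.37)/2 = 1.54, v̄ = (1.26+0.82)/2 = 1.04 → q = 2.1×1.54×1.04 = 3.363 m³/s
Panel 4-5: Δb = 7.2 m, d̄ = (1.37+0.99)/2 = 1.18, v̄ = (0.82+0.76)/2 = 0.79 → q = 7.2×1.18×0.79 = 6.712 m³/s
Panel 5-6: Δb = 4.5 m, d̄ = (0.99+0.28)/2 = 0.635, v̄ = (0.76+0.48)/2 = 0.62 → q = 4.5×0.635×0.62 = 1.772 m³/s
Q = Σ q = 23.30 m³/s

23.3 m³/s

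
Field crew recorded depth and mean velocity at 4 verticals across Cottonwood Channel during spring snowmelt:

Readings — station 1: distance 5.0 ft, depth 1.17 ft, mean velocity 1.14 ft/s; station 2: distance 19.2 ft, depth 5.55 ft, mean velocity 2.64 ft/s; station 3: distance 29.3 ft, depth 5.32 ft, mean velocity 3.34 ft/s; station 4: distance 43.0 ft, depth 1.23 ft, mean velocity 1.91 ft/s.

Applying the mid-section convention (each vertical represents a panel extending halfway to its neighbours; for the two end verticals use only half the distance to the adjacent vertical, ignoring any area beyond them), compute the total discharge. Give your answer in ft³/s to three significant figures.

415 ft³/s

w_1 = (19.2 − 5.0)/2 = 7.1 ft; q_1 = 1.14 × 1.17 × 7.1 = 9.470 ft³/s
w_2 = (29.3 − 5.0)/2 = 12.15 ft; q_2 = 2.64 × 5.55 × 12.15 = 178.0 ft³/s
w_3 = (43.0 − 19.2)/2 = 11.9 ft; q_3 = 3.34 × 5.32 × 11.9 = 211.4 ft³/s
w_4 = (43.0 − 29.3)/2 = 6.85 ft; q_4 = 1.91 × 1.23 × 6.85 = 16.09 ft³/s
Q = Σ qᵢ = 415.0 ft³/s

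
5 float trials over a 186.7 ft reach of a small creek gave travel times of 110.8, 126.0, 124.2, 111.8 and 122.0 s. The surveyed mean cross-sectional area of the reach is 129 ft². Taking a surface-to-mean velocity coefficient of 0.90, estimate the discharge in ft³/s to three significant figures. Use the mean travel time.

182 ft³/s

t̄ = (110.8 + 126.0 + 124.2 + 111.8 + 122.0) / 5 = 118.96 s
v_surface = L / t̄ = 186.7 / 118.96 = 1.569 ft/s
v_mean = 0.90 × 1.569 = 1.412 ft/s
Q = A × v_mean = 129 × 1.412 = 182.2 ft³/s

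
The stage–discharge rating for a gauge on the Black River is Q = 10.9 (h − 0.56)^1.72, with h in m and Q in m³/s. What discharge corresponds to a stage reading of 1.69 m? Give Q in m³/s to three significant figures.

13.4 m³/s

Q = 10.9 × (1.69 − 0.56)^1.72 = 10.9 × 1.13^1.72 = 13.45 m³/s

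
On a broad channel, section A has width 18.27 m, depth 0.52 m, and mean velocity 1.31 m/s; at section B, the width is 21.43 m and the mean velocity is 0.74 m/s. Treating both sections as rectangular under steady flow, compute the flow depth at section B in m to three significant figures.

Q = A₁V₁ = (18.27×0.52) × 1.31 = 12.45 m³/s
d₂ = Q/(b₂ V₂) = 12.45/(21.43×0.74) = 0.7848 m

0.785 m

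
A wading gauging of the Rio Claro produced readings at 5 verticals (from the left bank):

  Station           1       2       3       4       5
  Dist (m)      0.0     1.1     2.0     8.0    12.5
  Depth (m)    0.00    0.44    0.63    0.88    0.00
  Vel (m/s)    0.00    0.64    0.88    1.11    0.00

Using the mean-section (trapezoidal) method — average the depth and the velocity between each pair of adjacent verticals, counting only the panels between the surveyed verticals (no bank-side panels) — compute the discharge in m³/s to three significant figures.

Panel 1-2: Δb = 1.1 m, d̄ = (0.00+0.44)/2 = 0.22, v̄ = (0.00+0.64)/2 = 0.32 → q = 1.1×0.22×0.32 = 0.07744 m³/s
Panel 2-3: Δb = 0.9 m, d̄ = (0.44+0.63)/2 = 0.535, v̄ = (0.64+0.88)/2 = 0.76 → q = 0.9×0.535×0.76 = 0.3659 m³/s
Panel 3-4: Δb = 6 m, d̄ = (0.63+0.88)/2 = 0.755, v̄ = (0.88+1.11)/2 = 0.995 → q = 6×0.755×0.995 = 4.507 m³/s
Panel 4-5: Δb = 4.5 m, d̄ = (0.88+0.00)/2 = 0.44, v̄ = (1.11+0.00)/2 = 0.555 → q = 4.5×0.44×0.555 = 1.099 m³/s
Q = Σ q = 6.050 m³/s

6.05 m³/s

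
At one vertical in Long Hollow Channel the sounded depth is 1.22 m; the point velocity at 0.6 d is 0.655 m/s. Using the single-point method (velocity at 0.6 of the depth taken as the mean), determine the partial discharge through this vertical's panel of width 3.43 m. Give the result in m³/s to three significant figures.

2.74 m³/s

v̄ = v₀.₆ = 0.655 m/s
q = v̄ × d × w = 0.6550 × 1.22 × 3.43 = 2.741 m³/s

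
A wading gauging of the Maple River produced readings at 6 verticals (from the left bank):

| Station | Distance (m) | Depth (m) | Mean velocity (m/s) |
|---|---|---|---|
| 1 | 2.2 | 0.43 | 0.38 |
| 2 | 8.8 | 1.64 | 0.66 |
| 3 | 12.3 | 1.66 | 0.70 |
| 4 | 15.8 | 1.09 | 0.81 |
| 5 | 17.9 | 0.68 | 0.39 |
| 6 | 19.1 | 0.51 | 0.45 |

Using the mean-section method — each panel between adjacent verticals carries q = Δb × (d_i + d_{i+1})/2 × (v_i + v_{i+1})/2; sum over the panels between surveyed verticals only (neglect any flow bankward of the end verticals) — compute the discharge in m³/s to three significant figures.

12.5 m³/s

Panel 1-2: Δb = 6.6 m, d̄ = (0.43+1.64)/2 = 1.035, v̄ = (0.38+0.66)/2 = 0.52 → q = 6.6×1.035×0.52 = 3.552 m³/s
Panel 2-3: Δb = 3.5 m, d̄ = (1.64+1.66)/2 = 1.65, v̄ = (0.66+0.70)/2 = 0.68 → q = 3.5×1.65×0.68 = 3.927 m³/s
Panel 3-4: Δb = 3.5 m, d̄ = (1.66+1.09)/2 = 1.375, v̄ = (0.70+0.81)/2 = 0.755 → q = 3.5×1.375×0.755 = 3.633 m³/s
Panel 4-5: Δb = 2.1 m, d̄ = (1.09+0.68)/2 = 0.885, v̄ = (0.81+0.39)/2 = 0.6 → q = 2.1×0.885×0.6 = 1.115 m³/s
Panel 5-6: Δb = 1.2 m, d̄ = (0.68+0.51)/2 = 0.595, v̄ = (0.39+0.45)/2 = 0.42 → q = 1.2×0.595×0.42 = 0.2999 m³/s
Q = Σ q = 12.53 m³/s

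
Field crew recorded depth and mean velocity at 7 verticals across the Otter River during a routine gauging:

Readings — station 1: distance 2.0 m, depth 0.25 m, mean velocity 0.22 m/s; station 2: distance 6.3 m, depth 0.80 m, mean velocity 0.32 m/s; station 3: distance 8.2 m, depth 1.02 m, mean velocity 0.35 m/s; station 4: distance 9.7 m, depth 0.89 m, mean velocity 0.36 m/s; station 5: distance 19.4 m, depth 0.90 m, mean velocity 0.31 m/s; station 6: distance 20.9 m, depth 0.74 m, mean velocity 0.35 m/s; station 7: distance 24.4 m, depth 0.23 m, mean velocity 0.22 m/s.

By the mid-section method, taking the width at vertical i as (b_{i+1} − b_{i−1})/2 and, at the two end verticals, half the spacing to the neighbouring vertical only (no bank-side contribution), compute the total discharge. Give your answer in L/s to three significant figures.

5610 L/s

w_1 = (6.3 − 2.0)/2 = 2.15 m; q_1 = 0.22 × 0.25 × 2.15 = 0.1183 m³/s
w_2 = (8.2 − 2.0)/2 = 3.1 m; q_2 = 0.32 × 0.80 × 3.1 = 0.7936 m³/s
w_3 = (9.7 − 6.3)/2 = 1.7 m; q_3 = 0.35 × 1.02 × 1.7 = 0.6069 m³/s
w_4 = (19.4 − 8.2)/2 = 5.6 m; q_4 = 0.36 × 0.89 × 5.6 = 1.794 m³/s
w_5 = (20.9 − 9.7)/2 = 5.6 m; q_5 = 0.31 × 0.90 × 5.6 = 1.562 m³/s
w_6 = (24.4 − 19.4)/2 = 2.5 m; q_6 = 0.35 × 0.74 × 2.5 = 0.6475 m³/s
w_7 = (24.4 − 20.9)/2 = 1.75 m; q_7 = 0.22 × 0.23 × 1.75 = 0.08855 m³/s
Q = Σ qᵢ = 5.611 m³/s
= 5.611 × 1000 = 5611 L/s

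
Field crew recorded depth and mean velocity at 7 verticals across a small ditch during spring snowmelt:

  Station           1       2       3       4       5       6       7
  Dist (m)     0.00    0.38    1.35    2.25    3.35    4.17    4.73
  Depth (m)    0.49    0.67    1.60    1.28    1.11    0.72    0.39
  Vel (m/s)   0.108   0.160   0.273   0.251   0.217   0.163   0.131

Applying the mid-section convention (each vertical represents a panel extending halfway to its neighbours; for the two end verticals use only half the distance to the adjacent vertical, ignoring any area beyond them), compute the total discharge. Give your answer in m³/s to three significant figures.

w_1 = (0.38 − 0.00)/2 = 0.19 m; q_1 = 0.108 × 0.49 × 0.19 = 0.01005 m³/s
w_2 = (1.35 − 0.00)/2 = 0.675 m; q_2 = 0.160 × 0.67 × 0.675 = 0.07236 m³/s
w_3 = (2.25 − 0.38)/2 = 0.935 m; q_3 = 0.273 × 1.60 × 0.935 = 0.4084 m³/s
w_4 = (3.35 − 1.35)/2 = 1 m; q_4 = 0.251 × 1.28 × 1 = 0.3213 m³/s
w_5 = (4.17 − 2.25)/2 = 0.96 m; q_5 = 0.217 × 1.11 × 0.96 = 0.2312 m³/s
w_6 = (4.73 − 3.35)/2 = 0.69 m; q_6 = 0.163 × 0.72 × 0.69 = 0.08098 m³/s
w_7 = (4.73 − 4.17)/2 = 0.28 m; q_7 = 0.131 × 0.39 × 0.28 = 0.01431 m³/s
Q = Σ qᵢ = 1.139 m³/s

1.14 m³/s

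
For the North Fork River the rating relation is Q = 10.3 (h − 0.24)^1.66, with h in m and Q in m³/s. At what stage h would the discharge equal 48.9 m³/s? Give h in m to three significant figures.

h − h₀ = (Q/C)^(1/b) = (48.9/10.3)^(1/1.66) = 2.556 m
h = 0.24 + 2.556 = 2.796 m

2.80 m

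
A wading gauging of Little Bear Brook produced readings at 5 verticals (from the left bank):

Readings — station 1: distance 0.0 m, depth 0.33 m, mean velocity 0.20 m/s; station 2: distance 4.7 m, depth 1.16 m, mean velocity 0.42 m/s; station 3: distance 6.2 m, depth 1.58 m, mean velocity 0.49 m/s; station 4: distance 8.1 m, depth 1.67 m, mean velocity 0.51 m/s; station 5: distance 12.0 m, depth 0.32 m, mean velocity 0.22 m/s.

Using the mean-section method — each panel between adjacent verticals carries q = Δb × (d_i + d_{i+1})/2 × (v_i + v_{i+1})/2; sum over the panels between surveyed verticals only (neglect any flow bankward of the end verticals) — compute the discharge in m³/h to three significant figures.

Panel 1-2: Δb = 4.7 m, d̄ = (0.33+1.16)/2 = 0.745, v̄ = (0.20+0.42)/2 = 0.31 → q = 4.7×0.745×0.31 = 1.085 m³/s
Panel 2-3: Δb = 1.5 m, d̄ = (1.16+1.58)/2 = 1.37, v̄ = (0.42+0.49)/2 = 0.455 → q = 1.5×1.37×0.455 = 0.9350 m³/s
Panel 3-4: Δb = 1.9 m, d̄ = (1.58+1.67)/2 = 1.625, v̄ = (0.49+0.51)/2 = 0.5 → q = 1.9×1.625×0.5 = 1.544 m³/s
Panel 4-5: Δb = 3.9 m, d̄ = (1.67+0.32)/2 = 0.995, v̄ = (0.51+0.22)/2 = 0.365 → q = 3.9×0.995×0.365 = 1.416 m³/s
Q = Σ q = 4.981 m³/s
= 4.981 × 3600 = 17930 m³/h

17900 m³/h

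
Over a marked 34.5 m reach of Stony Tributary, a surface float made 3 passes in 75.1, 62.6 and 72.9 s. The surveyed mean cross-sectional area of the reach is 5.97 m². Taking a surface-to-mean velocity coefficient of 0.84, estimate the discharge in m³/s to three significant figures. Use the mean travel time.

2.46 m³/s

t̄ = (75.1 + 62.6 + 72.9) / 3 = 70.2 s
v_surface = L / t̄ = 34.5 / 70.2 = 0.4915 m/s
v_mean = 0.84 × 0.4915 = 0.4128 m/s
Q = A × v_mean = 5.97 × 0.4128 = 2.465 m³/s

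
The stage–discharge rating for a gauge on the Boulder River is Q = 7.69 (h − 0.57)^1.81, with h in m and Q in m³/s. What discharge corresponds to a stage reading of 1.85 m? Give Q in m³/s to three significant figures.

Q = 7.69 × (1.85 − 0.57)^1.81 = 7.69 × 1.28^1.81 = 12.02 m³/s

12.0 m³/s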